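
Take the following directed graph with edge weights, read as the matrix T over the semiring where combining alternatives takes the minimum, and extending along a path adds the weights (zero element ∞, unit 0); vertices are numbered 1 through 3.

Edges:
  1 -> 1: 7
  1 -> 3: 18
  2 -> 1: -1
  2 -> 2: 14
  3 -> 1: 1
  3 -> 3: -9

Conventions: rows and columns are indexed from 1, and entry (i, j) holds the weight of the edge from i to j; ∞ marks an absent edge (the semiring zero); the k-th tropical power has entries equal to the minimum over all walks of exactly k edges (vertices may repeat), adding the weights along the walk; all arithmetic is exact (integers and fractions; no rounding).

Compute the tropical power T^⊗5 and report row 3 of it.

T^⊗2:
  [14, ∞, 9]
  [6, 28, 17]
  [-8, ∞, -18]
T^⊗3:
  [10, ∞, 0]
  [13, 42, 8]
  [-17, ∞, -27]
T^⊗4:
  [1, ∞, -9]
  [9, 56, -1]
  [-26, ∞, -36]
T^⊗5:
  [-8, ∞, -18]
  [0, 70, -10]
  [-35, ∞, -45]
Answer: row 3 of T^⊗5 = [-35, ∞, -45]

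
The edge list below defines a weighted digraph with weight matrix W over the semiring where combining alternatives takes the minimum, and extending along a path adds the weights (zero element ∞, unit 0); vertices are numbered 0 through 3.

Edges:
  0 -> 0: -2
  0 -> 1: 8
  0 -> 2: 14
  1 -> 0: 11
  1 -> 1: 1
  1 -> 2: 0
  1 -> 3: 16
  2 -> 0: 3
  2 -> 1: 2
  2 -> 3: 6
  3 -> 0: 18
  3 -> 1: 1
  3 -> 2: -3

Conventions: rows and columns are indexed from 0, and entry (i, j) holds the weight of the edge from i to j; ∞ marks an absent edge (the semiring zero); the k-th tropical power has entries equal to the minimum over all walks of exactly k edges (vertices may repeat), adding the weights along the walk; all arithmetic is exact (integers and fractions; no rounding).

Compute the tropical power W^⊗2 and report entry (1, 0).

W^⊗2:
  [-4, 6, 8, 20]
  [3, 2, 1, 6]
  [1, 3, 2, 18]
  [0, -1, 1, 3]
Key observation: the optimum is the walk 1->2->0, with weight 0 + 3 = 3.
Optimal value attained by: walk 1->2->0.
Answer: (W^⊗2)[1][0] = 3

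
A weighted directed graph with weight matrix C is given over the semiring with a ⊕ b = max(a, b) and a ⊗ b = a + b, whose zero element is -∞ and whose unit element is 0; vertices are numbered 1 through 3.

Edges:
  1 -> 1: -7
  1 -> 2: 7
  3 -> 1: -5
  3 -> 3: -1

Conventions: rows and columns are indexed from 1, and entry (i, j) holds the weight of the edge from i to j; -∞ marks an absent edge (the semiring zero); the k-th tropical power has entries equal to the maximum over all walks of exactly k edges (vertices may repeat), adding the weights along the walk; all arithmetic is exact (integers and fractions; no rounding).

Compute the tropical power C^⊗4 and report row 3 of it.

C^⊗2:
  [-14, 0, -∞]
  [-∞, -∞, -∞]
  [-6, 2, -2]
C^⊗3:
  [-21, -7, -∞]
  [-∞, -∞, -∞]
  [-7, 1, -3]
C^⊗4:
  [-28, -14, -∞]
  [-∞, -∞, -∞]
  [-8, 0, -4]
Answer: row 3 of C^⊗4 = [-8, 0, -4]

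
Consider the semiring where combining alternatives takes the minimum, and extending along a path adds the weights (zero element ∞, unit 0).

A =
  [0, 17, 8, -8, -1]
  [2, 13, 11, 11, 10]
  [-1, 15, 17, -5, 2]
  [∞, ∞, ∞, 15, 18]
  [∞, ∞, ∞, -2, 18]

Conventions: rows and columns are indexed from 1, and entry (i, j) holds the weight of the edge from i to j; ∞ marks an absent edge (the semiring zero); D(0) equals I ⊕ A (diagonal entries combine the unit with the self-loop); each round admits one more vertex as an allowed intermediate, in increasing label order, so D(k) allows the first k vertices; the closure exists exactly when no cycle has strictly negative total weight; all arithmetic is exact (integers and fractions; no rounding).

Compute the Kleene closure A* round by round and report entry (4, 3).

D(0):
  [0, 17, 8, -8, -1]
  [2, 0, 11, 11, 10]
  [-1, 15, 0, -5, 2]
  [∞, ∞, ∞, 0, 18]
  [∞, ∞, ∞, -2, 0]
D(1):
  [0, 17, 8, -8, -1]
  [2, 0, 10, -6, 1]
  [-1, 15, 0, -9, -2]
  [∞, ∞, ∞, 0, 18]
  [∞, ∞, ∞, -2, 0]
D(2):
  [0, 17, 8, -8, -1]
  [2, 0, 10, -6, 1]
  [-1, 15, 0, -9, -2]
  [∞, ∞, ∞, 0, 18]
  [∞, ∞, ∞, -2, 0]
D(3):
  [0, 17, 8, -8, -1]
  [2, 0, 10, -6, 1]
  [-1, 15, 0, -9, -2]
  [∞, ∞, ∞, 0, 18]
  [∞, ∞, ∞, -2, 0]
D(4):
  [0, 17, 8, -8, -1]
  [2, 0, 10, -6, 1]
  [-1, 15, 0, -9, -2]
  [∞, ∞, ∞, 0, 18]
  [∞, ∞, ∞, -2, 0]
D(5):
  [0, 17, 8, -8, -1]
  [2, 0, 10, -6, 1]
  [-1, 15, 0, -9, -2]
  [∞, ∞, ∞, 0, 18]
  [∞, ∞, ∞, -2, 0]
Answer: A*[4][3] = ∞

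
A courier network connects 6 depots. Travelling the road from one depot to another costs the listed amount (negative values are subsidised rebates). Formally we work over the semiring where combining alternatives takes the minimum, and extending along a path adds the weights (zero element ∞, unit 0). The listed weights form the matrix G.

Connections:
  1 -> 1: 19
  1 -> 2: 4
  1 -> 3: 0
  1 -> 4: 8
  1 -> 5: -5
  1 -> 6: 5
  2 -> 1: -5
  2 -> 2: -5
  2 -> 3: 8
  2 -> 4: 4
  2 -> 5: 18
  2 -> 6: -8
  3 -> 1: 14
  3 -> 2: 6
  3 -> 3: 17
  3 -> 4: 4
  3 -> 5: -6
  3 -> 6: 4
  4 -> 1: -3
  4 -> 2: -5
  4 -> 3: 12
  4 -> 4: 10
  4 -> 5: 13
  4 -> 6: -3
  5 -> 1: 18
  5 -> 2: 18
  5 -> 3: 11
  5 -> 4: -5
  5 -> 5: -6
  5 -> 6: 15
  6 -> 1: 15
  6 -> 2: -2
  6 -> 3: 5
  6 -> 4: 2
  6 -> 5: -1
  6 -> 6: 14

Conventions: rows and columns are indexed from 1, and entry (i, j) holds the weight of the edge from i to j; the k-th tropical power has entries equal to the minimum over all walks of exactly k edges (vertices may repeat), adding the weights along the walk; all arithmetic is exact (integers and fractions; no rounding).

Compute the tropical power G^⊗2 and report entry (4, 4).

G^⊗2:
  [-1, -1, 6, -10, -11, -4]
  [-10, -10, -5, -6, -10, -13]
  [1, -1, 5, -11, -12, -2]
  [-10, -10, -3, -1, -8, -13]
  [-8, -10, 5, -11, -12, -8]
  [-7, -7, 6, -6, -7, -10]
Key observation: the optimum is the walk 4->2->4, with weight (-5) + 4 = -1.
Optimal value attained by: walk 4->2->4.
Answer: (G^⊗2)[4][4] = -1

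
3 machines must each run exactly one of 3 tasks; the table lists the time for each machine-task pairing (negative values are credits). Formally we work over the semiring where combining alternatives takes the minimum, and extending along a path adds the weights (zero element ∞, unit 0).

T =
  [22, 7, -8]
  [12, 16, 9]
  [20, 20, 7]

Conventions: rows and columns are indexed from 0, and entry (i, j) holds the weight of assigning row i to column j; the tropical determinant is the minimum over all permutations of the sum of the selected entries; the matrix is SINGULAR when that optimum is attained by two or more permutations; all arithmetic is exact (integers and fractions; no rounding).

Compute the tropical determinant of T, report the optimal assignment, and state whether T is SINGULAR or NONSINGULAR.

σ = (0, 1, 2): 22 + 16 + 7 = 45
σ = (0, 2, 1): 22 + 9 + 20 = 51
σ = (1, 0, 2): 7 + 12 + 7 = 26
σ = (1, 2, 0): 7 + 9 + 20 = 36
σ = (2, 0, 1): (-8) + 12 + 20 = 24
σ = (2, 1, 0): (-8) + 16 + 20 = 28
Optimal value attained by: σ = (2, 0, 1).
Answer: det⊕(T) = 24; verdict: NONSINGULAR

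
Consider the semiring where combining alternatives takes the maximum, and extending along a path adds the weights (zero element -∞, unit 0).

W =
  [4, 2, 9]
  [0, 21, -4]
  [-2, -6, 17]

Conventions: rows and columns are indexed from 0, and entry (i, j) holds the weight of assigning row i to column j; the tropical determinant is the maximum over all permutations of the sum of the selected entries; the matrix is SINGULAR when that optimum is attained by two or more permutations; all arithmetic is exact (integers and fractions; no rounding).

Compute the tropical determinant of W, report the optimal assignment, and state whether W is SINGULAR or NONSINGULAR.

σ = (0, 1, 2): 4 + 21 + 17 = 42
σ = (0, 2, 1): 4 + (-4) + (-6) = -6
σ = (1, 0, 2): 2 + 0 + 17 = 19
σ = (1, 2, 0): 2 + (-4) + (-2) = -4
σ = (2, 0, 1): 9 + 0 + (-6) = 3
σ = (2, 1, 0): 9 + 21 + (-2) = 28
Optimal value attained by: σ = (0, 1, 2).
Answer: det⊕(W) = 42; verdict: NONSINGULAR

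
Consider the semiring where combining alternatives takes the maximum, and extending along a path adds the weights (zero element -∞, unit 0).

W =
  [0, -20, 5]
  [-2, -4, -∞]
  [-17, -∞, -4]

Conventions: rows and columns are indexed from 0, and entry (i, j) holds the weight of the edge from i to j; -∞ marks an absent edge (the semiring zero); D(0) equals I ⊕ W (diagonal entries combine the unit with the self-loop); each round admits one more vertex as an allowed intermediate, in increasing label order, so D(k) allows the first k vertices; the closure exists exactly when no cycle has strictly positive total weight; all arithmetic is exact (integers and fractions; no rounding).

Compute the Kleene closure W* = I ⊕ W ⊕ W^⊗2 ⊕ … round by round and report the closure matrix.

D(0):
  [0, -20, 5]
  [-2, 0, -∞]
  [-17, -∞, 0]
D(1):
  [0, -20, 5]
  [-2, 0, 3]
  [-17, -37, 0]
D(2):
  [0, -20, 5]
  [-2, 0, 3]
  [-17, -37, 0]
D(3):
  [0, -20, 5]
  [-2, 0, 3]
  [-17, -37, 0]
Answer: W* = [[0, -20, 5], [-2, 0, 3], [-17, -37, 0]]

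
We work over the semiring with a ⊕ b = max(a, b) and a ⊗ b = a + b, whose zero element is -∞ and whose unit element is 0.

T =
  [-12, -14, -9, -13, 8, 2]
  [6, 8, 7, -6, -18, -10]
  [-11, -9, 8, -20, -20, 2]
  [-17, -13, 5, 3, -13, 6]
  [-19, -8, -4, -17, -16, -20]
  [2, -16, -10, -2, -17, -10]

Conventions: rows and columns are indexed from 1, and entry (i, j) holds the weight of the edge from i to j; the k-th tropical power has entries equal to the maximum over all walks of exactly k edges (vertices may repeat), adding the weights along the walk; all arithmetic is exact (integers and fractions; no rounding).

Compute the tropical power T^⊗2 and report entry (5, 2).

T^⊗2:
  [4, 0, 4, 0, -4, -7]
  [14, 16, 15, 2, 14, 9]
  [4, -1, 16, 0, -3, 10]
  [8, -4, 13, 6, -9, 9]
  [-2, 0, 4, -14, -11, -2]
  [-8, -8, 3, 1, 10, 4]
Key observation: the optimum is the walk 5->2->2, with weight (-8) + 8 = 0.
Optimal value attained by: walk 5->2->2.
Answer: (T^⊗2)[5][2] = 0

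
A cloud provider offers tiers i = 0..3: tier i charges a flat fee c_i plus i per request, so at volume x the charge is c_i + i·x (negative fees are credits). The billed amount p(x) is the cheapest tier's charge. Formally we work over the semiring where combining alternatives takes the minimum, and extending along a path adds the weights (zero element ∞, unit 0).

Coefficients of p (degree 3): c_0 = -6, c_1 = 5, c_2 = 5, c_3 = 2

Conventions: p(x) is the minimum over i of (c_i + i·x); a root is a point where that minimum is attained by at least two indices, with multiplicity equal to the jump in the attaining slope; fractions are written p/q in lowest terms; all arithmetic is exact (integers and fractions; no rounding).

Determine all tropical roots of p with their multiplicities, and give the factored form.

hull edge (i=0, c=-6) to (i=3, c=2): slope 8/3, span 3
Factored form: p(x) = 2 ⊗ (x ⊕ (-8/3)) ⊗ (x ⊕ (-8/3)) ⊗ (x ⊕ (-8/3))
Answer: roots = -8/3 (mult 3)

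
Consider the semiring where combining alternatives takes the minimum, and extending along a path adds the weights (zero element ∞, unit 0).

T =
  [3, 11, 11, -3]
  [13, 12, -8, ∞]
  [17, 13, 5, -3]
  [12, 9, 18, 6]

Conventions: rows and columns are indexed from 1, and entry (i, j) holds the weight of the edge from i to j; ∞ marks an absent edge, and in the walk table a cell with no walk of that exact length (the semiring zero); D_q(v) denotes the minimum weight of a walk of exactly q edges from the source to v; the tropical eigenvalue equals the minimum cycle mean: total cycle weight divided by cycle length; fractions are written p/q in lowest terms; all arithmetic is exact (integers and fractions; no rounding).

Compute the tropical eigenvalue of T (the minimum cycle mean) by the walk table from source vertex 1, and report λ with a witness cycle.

q=0: [0, ∞, ∞, ∞]
q=1: [3, 11, 11, -3]
q=2: [6, 6, 3, 0]
q=3: [9, 9, -2, 0]
q=4: [12, 9, 1, -5]
Optimal cycle mean attained by: cycle 2->3->4->2, total (-8) + (-3) + 9, length 3.
Answer: λ = -2/3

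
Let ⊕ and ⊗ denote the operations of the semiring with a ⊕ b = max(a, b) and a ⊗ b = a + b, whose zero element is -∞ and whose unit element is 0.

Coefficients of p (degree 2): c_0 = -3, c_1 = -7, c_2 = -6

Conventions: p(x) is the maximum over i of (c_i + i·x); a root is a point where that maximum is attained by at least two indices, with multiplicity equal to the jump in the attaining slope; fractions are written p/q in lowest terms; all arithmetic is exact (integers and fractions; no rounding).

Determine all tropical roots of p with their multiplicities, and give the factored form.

hull edge (i=0, c=-3) to (i=2, c=-6): slope -3/2, span 2
Factored form: p(x) = -6 ⊗ (x ⊕ 3/2) ⊗ (x ⊕ 3/2)
Answer: roots = 3/2 (mult 2)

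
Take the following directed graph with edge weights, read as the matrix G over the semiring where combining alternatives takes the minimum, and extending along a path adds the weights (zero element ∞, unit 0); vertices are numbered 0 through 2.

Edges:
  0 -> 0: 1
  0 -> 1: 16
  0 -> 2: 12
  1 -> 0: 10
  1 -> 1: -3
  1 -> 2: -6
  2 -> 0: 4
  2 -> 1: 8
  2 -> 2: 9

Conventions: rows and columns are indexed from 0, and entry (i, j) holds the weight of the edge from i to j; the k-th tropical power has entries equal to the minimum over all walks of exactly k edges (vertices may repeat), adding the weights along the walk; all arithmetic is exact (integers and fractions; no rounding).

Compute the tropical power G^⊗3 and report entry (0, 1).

G^⊗2:
  [2, 13, 10]
  [-2, -6, -9]
  [5, 5, 2]
G^⊗3:
  [3, 10, 7]
  [-5, -9, -12]
  [6, 2, -1]
Key observation: the optimum is the walk 0->1->1->1, with weight 16 + (-3) + (-3) = 10.
Optimal value attained by: walk 0->1->1->1.
Answer: (G^⊗3)[0][1] = 10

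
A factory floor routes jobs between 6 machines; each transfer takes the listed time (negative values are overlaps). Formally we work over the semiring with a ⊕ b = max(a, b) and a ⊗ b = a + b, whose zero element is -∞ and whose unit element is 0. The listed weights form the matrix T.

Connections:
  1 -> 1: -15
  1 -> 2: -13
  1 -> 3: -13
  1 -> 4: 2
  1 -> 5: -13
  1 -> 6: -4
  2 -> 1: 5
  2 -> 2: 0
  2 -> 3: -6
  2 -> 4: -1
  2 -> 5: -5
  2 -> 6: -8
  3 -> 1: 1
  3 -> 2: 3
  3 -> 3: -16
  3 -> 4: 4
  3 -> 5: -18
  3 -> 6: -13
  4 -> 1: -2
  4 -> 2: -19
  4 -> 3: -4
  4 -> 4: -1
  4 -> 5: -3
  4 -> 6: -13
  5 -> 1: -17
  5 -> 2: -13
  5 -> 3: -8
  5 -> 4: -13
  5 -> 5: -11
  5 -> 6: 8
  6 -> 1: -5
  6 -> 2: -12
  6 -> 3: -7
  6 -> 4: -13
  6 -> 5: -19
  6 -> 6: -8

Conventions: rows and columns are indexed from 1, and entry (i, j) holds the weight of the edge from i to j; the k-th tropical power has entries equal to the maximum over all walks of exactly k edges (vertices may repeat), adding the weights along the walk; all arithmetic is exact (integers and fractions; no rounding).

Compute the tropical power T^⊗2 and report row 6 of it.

T^⊗2:
  [0, -10, -2, 1, -1, -5]
  [5, 0, -5, 7, -4, 3]
  [8, 3, 0, 3, 1, -3]
  [-3, -1, -5, 0, -4, 5]
  [3, -4, 1, -4, -11, 0]
  [-6, -4, -15, -3, -16, -9]
Answer: row 6 of T^⊗2 = [-6, -4, -15, -3, -16, -9]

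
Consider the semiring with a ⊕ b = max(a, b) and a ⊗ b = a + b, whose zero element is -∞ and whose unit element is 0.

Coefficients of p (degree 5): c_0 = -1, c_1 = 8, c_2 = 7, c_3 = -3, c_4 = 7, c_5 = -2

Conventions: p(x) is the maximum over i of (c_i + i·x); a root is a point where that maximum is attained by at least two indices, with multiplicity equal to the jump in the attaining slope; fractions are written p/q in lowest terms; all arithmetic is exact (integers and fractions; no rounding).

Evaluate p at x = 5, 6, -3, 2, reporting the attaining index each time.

p(5) = max(-1+0·5=-1, 8+1·5=13, 7+2·5=17, -3+3·5=12, 7+4·5=27, -2+5·5=23) = 27 (attained by i=4)
p(6) = max(-1+0·6=-1, 8+1·6=14, 7+2·6=19, -3+3·6=15, 7+4·6=31, -2+5·6=28) = 31 (attained by i=4)
p(-3) = max(-1+0·(-3)=-1, 8+1·(-3)=5, 7+2·(-3)=1, -3+3·(-3)=-12, 7+4·(-3)=-5, -2+5·(-3)=-17) = 5 (attained by i=1)
p(2) = max(-1+0·2=-1, 8+1·2=10, 7+2·2=11, -3+3·2=3, 7+4·2=15, -2+5·2=8) = 15 (attained by i=4)
Answer: p(5) = 27; p(6) = 31; p(-3) = 5; p(2) = 15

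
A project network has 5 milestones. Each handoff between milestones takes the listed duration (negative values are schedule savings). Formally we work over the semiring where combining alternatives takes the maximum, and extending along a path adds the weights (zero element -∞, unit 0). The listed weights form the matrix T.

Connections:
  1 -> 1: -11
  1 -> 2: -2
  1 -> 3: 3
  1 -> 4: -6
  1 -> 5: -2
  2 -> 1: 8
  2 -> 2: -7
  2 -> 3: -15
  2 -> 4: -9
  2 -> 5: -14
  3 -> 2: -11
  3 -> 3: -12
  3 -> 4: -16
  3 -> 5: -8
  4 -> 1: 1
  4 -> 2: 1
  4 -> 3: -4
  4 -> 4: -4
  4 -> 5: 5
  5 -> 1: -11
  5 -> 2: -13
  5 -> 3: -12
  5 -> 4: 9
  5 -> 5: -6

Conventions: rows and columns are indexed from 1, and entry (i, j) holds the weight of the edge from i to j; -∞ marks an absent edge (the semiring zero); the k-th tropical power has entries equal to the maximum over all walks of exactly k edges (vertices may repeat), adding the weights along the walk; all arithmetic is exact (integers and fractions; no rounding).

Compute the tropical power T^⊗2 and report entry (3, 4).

T^⊗2:
  [6, -5, -8, 7, -1]
  [1, 6, 11, 2, 6]
  [-3, -15, -20, 1, -11]
  [9, -1, 4, 14, 1]
  [10, 10, 5, 5, 14]
Key observation: the optimum is the walk 3->5->4, with weight (-8) + 9 = 1.
Optimal value attained by: walk 3->5->4.
Answer: (T^⊗2)[3][4] = 1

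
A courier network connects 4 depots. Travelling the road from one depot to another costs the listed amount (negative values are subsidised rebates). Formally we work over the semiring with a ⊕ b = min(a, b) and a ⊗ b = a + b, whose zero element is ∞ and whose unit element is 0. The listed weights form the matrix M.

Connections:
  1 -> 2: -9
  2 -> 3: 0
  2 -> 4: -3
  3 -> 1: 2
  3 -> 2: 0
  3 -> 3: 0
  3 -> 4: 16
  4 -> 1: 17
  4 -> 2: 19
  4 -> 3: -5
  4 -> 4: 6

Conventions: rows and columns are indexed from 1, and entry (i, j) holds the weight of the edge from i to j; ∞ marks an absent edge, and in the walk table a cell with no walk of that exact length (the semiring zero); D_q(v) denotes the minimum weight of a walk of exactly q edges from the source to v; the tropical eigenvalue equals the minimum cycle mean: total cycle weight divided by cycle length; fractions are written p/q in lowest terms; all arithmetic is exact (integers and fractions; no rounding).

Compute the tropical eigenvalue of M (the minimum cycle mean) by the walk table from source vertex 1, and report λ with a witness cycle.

q=0: [0, ∞, ∞, ∞]
q=1: [∞, -9, ∞, ∞]
q=2: [∞, ∞, -9, -12]
q=3: [-7, -9, -17, -6]
q=4: [-15, -17, -17, -12]
Optimal cycle mean attained by: cycle 1->2->4->3->1, total (-9) + (-3) + (-5) + 2, length 4.
Answer: λ = -15/4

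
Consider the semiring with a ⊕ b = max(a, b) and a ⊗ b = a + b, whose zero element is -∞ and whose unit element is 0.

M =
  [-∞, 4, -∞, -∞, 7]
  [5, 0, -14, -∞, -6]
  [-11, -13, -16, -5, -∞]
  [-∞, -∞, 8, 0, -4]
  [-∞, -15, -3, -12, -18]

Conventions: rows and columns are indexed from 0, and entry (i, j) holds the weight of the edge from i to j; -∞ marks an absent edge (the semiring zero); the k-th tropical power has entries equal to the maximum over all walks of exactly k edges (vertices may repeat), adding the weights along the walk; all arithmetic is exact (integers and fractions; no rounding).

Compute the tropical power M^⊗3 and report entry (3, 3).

M^⊗2:
  [9, 4, 4, -5, -2]
  [5, 9, -9, -18, 12]
  [-8, -7, 3, -5, -4]
  [-3, -5, 8, 3, -4]
  [-10, -15, -4, -8, -16]
M^⊗3:
  [9, 13, 3, -1, 16]
  [14, 9, 9, 0, 12]
  [-2, -4, 3, -2, -1]
  [0, 1, 11, 3, 4]
  [-10, -6, 0, -8, -3]
Key observation: the optimum is the walk 3->2->3->3, with weight 8 + (-5) + 0 = 3.
Optimal value attained by: walk 3->2->3->3.
Answer: (M^⊗3)[3][3] = 3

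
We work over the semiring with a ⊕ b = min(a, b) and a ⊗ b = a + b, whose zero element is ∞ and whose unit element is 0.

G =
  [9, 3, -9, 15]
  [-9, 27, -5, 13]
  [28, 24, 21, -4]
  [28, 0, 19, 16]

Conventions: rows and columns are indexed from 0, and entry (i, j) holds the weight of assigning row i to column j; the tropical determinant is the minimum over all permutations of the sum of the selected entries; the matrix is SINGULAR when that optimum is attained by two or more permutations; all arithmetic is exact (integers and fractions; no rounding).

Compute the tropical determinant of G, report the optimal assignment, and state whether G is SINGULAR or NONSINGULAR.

σ = (0, 1, 2, 3): 9 + 27 + 21 + 16 = 73
σ = (0, 1, 3, 2): 9 + 27 + (-4) + 19 = 51
σ = (0, 2, 1, 3): 9 + (-5) + 24 + 16 = 44
σ = (0, 2, 3, 1): 9 + (-5) + (-4) + 0 = 0
σ = (0, 3, 1, 2): 9 + 13 + 24 + 19 = 65
σ = (0, 3, 2, 1): 9 + 13 + 21 + 0 = 43
σ = (1, 0, 2, 3): 3 + (-9) + 21 + 16 = 31
σ = (1, 0, 3, 2): 3 + (-9) + (-4) + 19 = 9
σ = (1, 2, 0, 3): 3 + (-5) + 28 + 16 = 42
σ = (1, 2, 3, 0): 3 + (-5) + (-4) + 28 = 22
σ = (1, 3, 0, 2): 3 + 13 + 28 + 19 = 63
σ = (1, 3, 2, 0): 3 + 13 + 21 + 28 = 65
σ = (2, 0, 1, 3): (-9) + (-9) + 24 + 16 = 22
σ = (2, 0, 3, 1): (-9) + (-9) + (-4) + 0 = -22
σ = (2, 1, 0, 3): (-9) + 27 + 28 + 16 = 62
σ = (2, 1, 3, 0): (-9) + 27 + (-4) + 28 = 42
σ = (2, 3, 0, 1): (-9) + 13 + 28 + 0 = 32
σ = (2, 3, 1, 0): (-9) + 13 + 24 + 28 = 56
σ = (3, 0, 1, 2): 15 + (-9) + 24 + 19 = 49
σ = (3, 0, 2, 1): 15 + (-9) + 21 + 0 = 27
σ = (3, 1, 0, 2): 15 + 27 + 28 + 19 = 89
σ = (3, 1, 2, 0): 15 + 27 + 21 + 28 = 91
σ = (3, 2, 0, 1): 15 + (-5) + 28 + 0 = 38
σ = (3, 2, 1, 0): 15 + (-5) + 24 + 28 = 62
Optimal value attained by: σ = (2, 0, 3, 1).
Answer: det⊕(G) = -22; verdict: NONSINGULAR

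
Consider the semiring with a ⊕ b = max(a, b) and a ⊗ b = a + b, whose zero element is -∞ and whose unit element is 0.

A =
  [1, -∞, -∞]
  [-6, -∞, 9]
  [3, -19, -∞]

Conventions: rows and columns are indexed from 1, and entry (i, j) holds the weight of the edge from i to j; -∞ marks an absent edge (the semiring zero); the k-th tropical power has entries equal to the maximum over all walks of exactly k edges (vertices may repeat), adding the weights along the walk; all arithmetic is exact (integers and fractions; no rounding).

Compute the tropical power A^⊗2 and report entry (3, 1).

A^⊗2:
  [2, -∞, -∞]
  [12, -10, -∞]
  [4, -∞, -10]
Key observation: the optimum is the walk 3->1->1, with weight 3 + 1 = 4.
Optimal value attained by: walk 3->1->1.
Answer: (A^⊗2)[3][1] = 4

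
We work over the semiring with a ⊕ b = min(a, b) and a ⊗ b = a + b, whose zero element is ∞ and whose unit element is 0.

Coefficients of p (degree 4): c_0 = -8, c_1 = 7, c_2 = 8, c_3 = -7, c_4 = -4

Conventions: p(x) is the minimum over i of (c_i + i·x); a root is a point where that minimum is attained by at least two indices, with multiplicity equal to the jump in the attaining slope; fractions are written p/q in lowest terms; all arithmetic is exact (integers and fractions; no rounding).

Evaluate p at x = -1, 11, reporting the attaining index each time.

p(-1) = min(-8+0·(-1)=-8, 7+1·(-1)=6, 8+2·(-1)=6, -7+3·(-1)=-10, -4+4·(-1)=-8) = -10 (attained by i=3)
p(11) = min(-8+0·11=-8, 7+1·11=18, 8+2·11=30, -7+3·11=26, -4+4·11=40) = -8 (attained by i=0)
Answer: p(-1) = -10; p(11) = -8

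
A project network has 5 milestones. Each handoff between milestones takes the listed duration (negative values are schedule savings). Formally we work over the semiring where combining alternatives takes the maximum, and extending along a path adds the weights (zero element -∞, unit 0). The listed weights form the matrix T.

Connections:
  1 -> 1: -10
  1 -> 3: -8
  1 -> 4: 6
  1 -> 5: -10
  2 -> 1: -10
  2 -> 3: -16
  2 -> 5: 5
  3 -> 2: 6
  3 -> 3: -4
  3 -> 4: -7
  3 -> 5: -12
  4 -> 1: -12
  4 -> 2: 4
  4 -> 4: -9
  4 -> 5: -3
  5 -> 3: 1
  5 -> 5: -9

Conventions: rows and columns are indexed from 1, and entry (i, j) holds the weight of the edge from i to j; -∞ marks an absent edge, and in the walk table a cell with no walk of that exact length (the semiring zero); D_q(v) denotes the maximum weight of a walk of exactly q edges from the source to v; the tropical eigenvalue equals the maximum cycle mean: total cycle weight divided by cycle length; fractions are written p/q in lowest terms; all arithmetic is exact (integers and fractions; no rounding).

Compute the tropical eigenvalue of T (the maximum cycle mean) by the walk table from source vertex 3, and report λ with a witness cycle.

q=0: [-∞, -∞, 0, -∞, -∞]
q=1: [-∞, 6, -4, -7, -12]
q=2: [-4, 2, -8, -11, 11]
q=3: [-8, -2, 12, 2, 7]
q=4: [-10, 18, 8, 5, 3]
q=5: [8, 14, 4, 1, 23]
Optimal cycle mean attained by: cycle 2->5->3->2, total 5 + 1 + 6, length 3.
Answer: λ = 4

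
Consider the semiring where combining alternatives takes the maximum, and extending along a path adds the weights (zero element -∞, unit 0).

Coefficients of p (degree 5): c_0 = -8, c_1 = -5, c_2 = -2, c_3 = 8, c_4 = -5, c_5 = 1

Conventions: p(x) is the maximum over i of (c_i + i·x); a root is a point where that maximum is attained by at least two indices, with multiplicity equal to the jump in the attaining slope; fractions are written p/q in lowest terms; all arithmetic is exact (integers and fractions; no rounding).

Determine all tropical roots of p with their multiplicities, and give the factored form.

hull edge (i=0, c=-8) to (i=3, c=8): slope 16/3, span 3
hull edge (i=3, c=8) to (i=5, c=1): slope -7/2, span 2
Factored form: p(x) = 1 ⊗ (x ⊕ (-16/3)) ⊗ (x ⊕ (-16/3)) ⊗ (x ⊕ (-16/3)) ⊗ (x ⊕ 7/2) ⊗ (x ⊕ 7/2)
Answer: roots = -16/3 (mult 3), 7/2 (mult 2)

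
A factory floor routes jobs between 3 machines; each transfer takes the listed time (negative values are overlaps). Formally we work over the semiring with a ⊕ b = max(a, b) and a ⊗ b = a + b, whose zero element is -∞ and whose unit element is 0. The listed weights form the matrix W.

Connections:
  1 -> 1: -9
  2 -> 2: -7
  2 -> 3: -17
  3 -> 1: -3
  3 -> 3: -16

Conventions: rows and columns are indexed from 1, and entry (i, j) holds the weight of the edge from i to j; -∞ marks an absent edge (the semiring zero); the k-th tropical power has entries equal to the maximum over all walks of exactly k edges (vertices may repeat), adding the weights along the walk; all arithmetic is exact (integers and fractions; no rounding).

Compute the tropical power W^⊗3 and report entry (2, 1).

W^⊗2:
  [-18, -∞, -∞]
  [-20, -14, -24]
  [-12, -∞, -32]
W^⊗3:
  [-27, -∞, -∞]
  [-27, -21, -31]
  [-21, -∞, -48]
Key observation: the optimum is the walk 2->2->3->1, with weight (-7) + (-17) + (-3) = -27.
Optimal value attained by: walk 2->2->3->1.
Answer: (W^⊗3)[2][1] = -27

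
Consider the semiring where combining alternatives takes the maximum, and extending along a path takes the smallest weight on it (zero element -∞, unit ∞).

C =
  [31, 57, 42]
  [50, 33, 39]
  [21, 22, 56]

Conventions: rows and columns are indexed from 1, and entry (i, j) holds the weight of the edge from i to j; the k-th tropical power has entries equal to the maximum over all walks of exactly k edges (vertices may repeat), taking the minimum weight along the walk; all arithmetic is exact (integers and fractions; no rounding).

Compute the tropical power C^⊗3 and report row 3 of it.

C^⊗2:
  [50, 33, 42]
  [33, 50, 42]
  [22, 22, 56]
C^⊗3:
  [33, 50, 42]
  [50, 33, 42]
  [22, 22, 56]
Answer: row 3 of C^⊗3 = [22, 22, 56]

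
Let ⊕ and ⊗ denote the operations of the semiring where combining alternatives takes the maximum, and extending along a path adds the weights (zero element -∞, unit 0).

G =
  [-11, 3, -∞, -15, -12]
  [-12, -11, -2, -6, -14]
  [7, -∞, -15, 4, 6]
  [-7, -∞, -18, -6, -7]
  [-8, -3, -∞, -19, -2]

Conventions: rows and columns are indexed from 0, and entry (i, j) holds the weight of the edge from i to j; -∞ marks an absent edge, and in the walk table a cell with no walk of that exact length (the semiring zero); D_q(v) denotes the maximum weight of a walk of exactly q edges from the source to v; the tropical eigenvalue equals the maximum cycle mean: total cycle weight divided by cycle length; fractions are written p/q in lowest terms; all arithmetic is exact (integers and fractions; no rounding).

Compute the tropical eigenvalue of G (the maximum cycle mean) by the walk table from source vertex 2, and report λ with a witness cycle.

q=0: [-∞, -∞, 0, -∞, -∞]
q=1: [7, -∞, -15, 4, 6]
q=2: [-2, 10, -14, -2, 4]
q=3: [-2, 1, 8, 4, 2]
q=4: [15, 1, -1, 12, 14]
q=5: [6, 18, -1, 6, 12]
Optimal cycle mean attained by: cycle 0->1->2->0, total 3 + (-2) + 7, length 3.
Answer: λ = 8/3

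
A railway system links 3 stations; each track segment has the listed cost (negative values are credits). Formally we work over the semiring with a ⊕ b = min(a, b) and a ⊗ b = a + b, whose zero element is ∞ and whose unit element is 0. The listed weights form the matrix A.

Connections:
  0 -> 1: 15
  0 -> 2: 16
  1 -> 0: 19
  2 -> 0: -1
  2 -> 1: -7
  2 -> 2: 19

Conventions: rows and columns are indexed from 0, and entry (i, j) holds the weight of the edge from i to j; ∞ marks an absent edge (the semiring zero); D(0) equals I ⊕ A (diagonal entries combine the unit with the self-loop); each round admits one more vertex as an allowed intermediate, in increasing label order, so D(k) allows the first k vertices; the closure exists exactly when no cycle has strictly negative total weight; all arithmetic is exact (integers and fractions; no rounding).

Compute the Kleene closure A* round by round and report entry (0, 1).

D(0):
  [0, 15, 16]
  [19, 0, ∞]
  [-1, -7, 0]
D(1):
  [0, 15, 16]
  [19, 0, 35]
  [-1, -7, 0]
D(2):
  [0, 15, 16]
  [19, 0, 35]
  [-1, -7, 0]
D(3):
  [0, 9, 16]
  [19, 0, 35]
  [-1, -7, 0]
Answer: A*[0][1] = 9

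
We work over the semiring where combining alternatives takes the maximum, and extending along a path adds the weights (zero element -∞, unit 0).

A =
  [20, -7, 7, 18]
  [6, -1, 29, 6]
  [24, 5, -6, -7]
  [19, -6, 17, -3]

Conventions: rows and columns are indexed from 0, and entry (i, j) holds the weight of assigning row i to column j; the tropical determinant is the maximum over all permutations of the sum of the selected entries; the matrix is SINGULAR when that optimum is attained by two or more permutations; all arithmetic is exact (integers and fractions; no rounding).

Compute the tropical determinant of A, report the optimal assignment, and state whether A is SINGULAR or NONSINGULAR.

σ = (0, 1, 2, 3): 20 + (-1) + (-6) + (-3) = 10
σ = (0, 1, 3, 2): 20 + (-1) + (-7) + 17 = 29
σ = (0, 2, 1, 3): 20 + 29 + 5 + (-3) = 51
σ = (0, 2, 3, 1): 20 + 29 + (-7) + (-6) = 36
σ = (0, 3, 1, 2): 20 + 6 + 5 + 17 = 48
σ = (0, 3, 2, 1): 20 + 6 + (-6) + (-6) = 14
σ = (1, 0, 2, 3): (-7) + 6 + (-6) + (-3) = -10
σ = (1, 0, 3, 2): (-7) + 6 + (-7) + 17 = 9
σ = (1, 2, 0, 3): (-7) + 29 + 24 + (-3) = 43
σ = (1, 2, 3, 0): (-7) + 29 + (-7) + 19 = 34
σ = (1, 3, 0, 2): (-7) + 6 + 24 + 17 = 40
σ = (1, 3, 2, 0): (-7) + 6 + (-6) + 19 = 12
σ = (2, 0, 1, 3): 7 + 6 + 5 + (-3) = 15
σ = (2, 0, 3, 1): 7 + 6 + (-7) + (-6) = 0
σ = (2, 1, 0, 3): 7 + (-1) + 24 + (-3) = 27
σ = (2, 1, 3, 0): 7 + (-1) + (-7) + 19 = 18
σ = (2, 3, 0, 1): 7 + 6 + 24 + (-6) = 31
σ = (2, 3, 1, 0): 7 + 6 + 5 + 19 = 37
σ = (3, 0, 1, 2): 18 + 6 + 5 + 17 = 46
σ = (3, 0, 2, 1): 18 + 6 + (-6) + (-6) = 12
σ = (3, 1, 0, 2): 18 + (-1) + 24 + 17 = 58
σ = (3, 1, 2, 0): 18 + (-1) + (-6) + 19 = 30
σ = (3, 2, 0, 1): 18 + 29 + 24 + (-6) = 65
σ = (3, 2, 1, 0): 18 + 29 + 5 + 19 = 71
Optimal value attained by: σ = (3, 2, 1, 0).
Answer: det⊕(A) = 71; verdict: NONSINGULAR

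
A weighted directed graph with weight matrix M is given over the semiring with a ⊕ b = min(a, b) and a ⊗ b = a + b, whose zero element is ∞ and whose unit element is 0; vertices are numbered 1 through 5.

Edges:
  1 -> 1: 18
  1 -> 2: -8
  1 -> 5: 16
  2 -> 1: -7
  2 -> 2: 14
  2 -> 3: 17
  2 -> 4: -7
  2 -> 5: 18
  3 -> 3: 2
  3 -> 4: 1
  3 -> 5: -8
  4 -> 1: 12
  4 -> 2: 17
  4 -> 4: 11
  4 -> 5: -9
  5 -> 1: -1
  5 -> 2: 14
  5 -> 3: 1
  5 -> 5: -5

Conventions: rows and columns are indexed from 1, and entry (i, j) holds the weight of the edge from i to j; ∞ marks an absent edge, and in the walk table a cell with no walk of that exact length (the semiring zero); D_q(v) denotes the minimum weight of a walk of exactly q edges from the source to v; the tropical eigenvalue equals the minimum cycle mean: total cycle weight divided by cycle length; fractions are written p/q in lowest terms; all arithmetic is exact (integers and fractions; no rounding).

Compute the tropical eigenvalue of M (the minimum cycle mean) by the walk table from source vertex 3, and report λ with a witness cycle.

q=0: [∞, ∞, 0, ∞, ∞]
q=1: [∞, ∞, 2, 1, -8]
q=2: [-9, 6, -7, 3, -13]
q=3: [-14, -17, -12, -6, -18]
q=4: [-24, -22, -17, -24, -23]
q=5: [-29, -32, -22, -29, -33]
Optimal cycle mean attained by: cycle 1->2->1, total (-8) + (-7), length 2.
Answer: λ = -15/2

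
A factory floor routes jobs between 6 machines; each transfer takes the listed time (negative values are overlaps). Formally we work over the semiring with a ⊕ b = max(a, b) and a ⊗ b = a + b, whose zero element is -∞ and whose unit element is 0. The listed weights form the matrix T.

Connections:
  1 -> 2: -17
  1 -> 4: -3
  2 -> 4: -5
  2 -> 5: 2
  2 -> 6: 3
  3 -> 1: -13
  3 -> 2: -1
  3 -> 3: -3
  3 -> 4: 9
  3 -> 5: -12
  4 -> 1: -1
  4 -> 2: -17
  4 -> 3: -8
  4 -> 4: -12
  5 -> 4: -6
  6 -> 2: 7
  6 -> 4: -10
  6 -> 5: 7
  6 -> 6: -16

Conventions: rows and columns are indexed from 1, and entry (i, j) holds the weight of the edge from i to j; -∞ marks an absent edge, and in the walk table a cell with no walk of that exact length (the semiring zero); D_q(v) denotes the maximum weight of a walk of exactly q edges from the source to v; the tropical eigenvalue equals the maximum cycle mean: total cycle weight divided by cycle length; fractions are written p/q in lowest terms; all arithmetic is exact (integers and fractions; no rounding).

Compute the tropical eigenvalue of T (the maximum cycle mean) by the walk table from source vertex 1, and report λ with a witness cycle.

q=0: [0, -∞, -∞, -∞, -∞, -∞]
q=1: [-∞, -17, -∞, -3, -∞, -∞]
q=2: [-4, -20, -11, -15, -15, -14]
q=3: [-16, -7, -14, -2, -7, -17]
q=4: [-3, -10, -10, -5, -5, -4]
q=5: [-6, 3, -13, -1, 3, -7]
q=6: [-2, 0, -9, -2, 5, 6]
Optimal cycle mean attained by: cycle 2->6->2, total 3 + 7, length 2.
Answer: λ = 5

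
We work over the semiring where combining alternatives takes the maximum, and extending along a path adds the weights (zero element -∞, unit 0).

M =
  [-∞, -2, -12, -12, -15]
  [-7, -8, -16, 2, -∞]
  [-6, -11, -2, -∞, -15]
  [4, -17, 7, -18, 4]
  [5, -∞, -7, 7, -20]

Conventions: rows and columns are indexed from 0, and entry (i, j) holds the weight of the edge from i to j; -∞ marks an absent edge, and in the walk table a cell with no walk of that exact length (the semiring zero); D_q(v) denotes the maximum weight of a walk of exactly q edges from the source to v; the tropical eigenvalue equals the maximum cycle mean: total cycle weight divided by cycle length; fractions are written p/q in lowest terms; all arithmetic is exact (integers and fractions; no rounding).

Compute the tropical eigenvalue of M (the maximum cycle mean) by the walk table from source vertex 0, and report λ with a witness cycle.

q=0: [0, -∞, -∞, -∞, -∞]
q=1: [-∞, -2, -12, -12, -15]
q=2: [-8, -10, -5, 0, -8]
q=3: [4, -10, 7, -1, 4]
q=4: [9, 2, 6, 11, 3]
q=5: [15, 7, 18, 10, 15]
Optimal cycle mean attained by: cycle 3->4->3, total 4 + 7, length 2.
Answer: λ = 11/2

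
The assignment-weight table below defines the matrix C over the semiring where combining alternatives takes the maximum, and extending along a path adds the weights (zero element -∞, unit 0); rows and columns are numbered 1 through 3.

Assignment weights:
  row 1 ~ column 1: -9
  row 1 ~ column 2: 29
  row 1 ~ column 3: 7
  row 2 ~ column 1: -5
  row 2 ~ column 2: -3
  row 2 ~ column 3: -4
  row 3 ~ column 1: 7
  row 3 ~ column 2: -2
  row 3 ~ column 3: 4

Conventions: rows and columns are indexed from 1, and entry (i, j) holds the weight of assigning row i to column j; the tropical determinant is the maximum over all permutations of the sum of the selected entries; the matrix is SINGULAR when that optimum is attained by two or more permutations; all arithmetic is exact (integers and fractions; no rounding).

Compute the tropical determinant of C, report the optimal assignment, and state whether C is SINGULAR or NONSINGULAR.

σ = (1, 2, 3): (-9) + (-3) + 4 = -8
σ = (1, 3, 2): (-9) + (-4) + (-2) = -15
σ = (2, 1, 3): 29 + (-5) + 4 = 28
σ = (2, 3, 1): 29 + (-4) + 7 = 32
σ = (3, 1, 2): 7 + (-5) + (-2) = 0
σ = (3, 2, 1): 7 + (-3) + 7 = 11
Optimal value attained by: σ = (2, 3, 1).
Answer: det⊕(C) = 32; verdict: NONSINGULAR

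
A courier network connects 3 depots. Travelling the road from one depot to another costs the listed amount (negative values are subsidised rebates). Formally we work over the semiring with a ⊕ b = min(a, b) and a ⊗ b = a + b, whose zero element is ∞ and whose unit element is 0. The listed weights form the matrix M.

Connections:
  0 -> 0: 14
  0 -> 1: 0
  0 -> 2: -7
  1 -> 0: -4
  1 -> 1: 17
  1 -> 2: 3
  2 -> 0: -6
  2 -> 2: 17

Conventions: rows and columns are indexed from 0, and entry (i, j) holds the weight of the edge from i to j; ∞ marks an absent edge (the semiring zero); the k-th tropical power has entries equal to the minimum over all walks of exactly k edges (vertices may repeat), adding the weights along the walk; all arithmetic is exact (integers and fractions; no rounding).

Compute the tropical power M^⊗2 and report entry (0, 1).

M^⊗2:
  [-13, 14, 3]
  [-3, -4, -11]
  [8, -6, -13]
Key observation: the optimum is the walk 0->0->1, with weight 14 + 0 = 14.
Optimal value attained by: walk 0->0->1.
Answer: (M^⊗2)[0][1] = 14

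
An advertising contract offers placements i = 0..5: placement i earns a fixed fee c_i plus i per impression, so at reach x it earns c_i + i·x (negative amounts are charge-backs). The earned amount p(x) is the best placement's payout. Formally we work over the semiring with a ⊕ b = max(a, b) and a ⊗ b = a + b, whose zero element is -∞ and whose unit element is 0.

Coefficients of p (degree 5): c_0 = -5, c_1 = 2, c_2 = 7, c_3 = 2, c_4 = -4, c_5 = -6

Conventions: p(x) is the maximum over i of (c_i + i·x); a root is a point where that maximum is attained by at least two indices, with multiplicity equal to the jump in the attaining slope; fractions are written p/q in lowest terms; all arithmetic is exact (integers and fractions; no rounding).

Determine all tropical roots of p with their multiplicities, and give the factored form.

hull edge (i=0, c=-5) to (i=1, c=2): slope 7, span 1
hull edge (i=1, c=2) to (i=2, c=7): slope 5, span 1
hull edge (i=2, c=7) to (i=5, c=-6): slope -13/3, span 3
Factored form: p(x) = -6 ⊗ (x ⊕ (-7)) ⊗ (x ⊕ (-5)) ⊗ (x ⊕ 13/3) ⊗ (x ⊕ 13/3) ⊗ (x ⊕ 13/3)
Answer: roots = -7 (mult 1), -5 (mult 1), 13/3 (mult 3)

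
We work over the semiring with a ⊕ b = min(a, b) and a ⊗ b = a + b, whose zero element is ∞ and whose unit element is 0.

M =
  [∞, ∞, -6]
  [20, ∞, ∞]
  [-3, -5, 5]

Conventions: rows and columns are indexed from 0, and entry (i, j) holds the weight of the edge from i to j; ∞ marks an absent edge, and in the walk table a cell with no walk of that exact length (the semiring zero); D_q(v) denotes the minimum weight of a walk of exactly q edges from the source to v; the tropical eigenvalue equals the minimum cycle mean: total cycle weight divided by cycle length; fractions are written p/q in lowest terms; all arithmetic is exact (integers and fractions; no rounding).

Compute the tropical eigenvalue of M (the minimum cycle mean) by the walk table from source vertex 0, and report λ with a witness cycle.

q=0: [0, ∞, ∞]
q=1: [∞, ∞, -6]
q=2: [-9, -11, -1]
q=3: [-4, -6, -15]
Optimal cycle mean attained by: cycle 0->2->0, total (-6) + (-3), length 2.
Answer: λ = -9/2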